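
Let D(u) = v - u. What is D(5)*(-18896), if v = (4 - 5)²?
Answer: 75584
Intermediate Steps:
v = 1 (v = (-1)² = 1)
D(u) = 1 - u
D(5)*(-18896) = (1 - 1*5)*(-18896) = (1 - 5)*(-18896) = -4*(-18896) = 75584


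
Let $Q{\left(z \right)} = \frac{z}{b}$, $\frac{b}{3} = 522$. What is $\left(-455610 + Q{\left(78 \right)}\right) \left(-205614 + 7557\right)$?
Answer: $\frac{7850596371743}{87} \approx 9.0237 \cdot 10^{10}$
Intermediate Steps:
$b = 1566$ ($b = 3 \cdot 522 = 1566$)
$Q{\left(z \right)} = \frac{z}{1566}$
$\left(-455610 + Q{\left(78 \right)}\right) \left(-205614 + 7557\right) = \left(-455610 + \frac{1}{1566} \cdot 78\right) \left(-205614 + 7557\right) = \left(-455610 + \frac{13}{261}\right) \left(-198057\right) = \left(- \frac{118914197}{261}\right) \left(-198057\right) = \frac{7850596371743}{87}$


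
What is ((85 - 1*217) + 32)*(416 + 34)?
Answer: -45000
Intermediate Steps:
((85 - 1*217) + 32)*(416 + 34) = ((85 - 217) + 32)*450 = (-132 + 32)*450 = -100*450 = -45000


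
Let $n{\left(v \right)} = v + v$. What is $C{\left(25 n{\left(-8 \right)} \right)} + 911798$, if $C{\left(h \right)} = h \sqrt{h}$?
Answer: $911798 - 8000 i \approx 9.118 \cdot 10^{5} - 8000.0 i$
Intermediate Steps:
$n{\left(v \right)} = 2 v$
$C{\left(h \right)} = h^{\frac{3}{2}}$
$C{\left(25 n{\left(-8 \right)} \right)} + 911798 = \left(25 \cdot 2 \left(-8\right)\right)^{\frac{3}{2}} + 911798 = \left(25 \left(-16\right)\right)^{\frac{3}{2}} + 911798 = \left(-400\right)^{\frac{3}{2}} + 911798 = - 8000 i + 911798 = 911798 - 8000 i$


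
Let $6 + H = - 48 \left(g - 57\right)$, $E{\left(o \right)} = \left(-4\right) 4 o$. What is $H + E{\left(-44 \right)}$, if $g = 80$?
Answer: $-406$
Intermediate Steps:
$E{\left(o \right)} = - 16 o$
$H = -1110$ ($H = -6 - 48 \left(80 - 57\right) = -6 - 1104 = -1110$)
$H + E{\left(-44 \right)} = -1110 - -704 = -1110 + 704 = -406$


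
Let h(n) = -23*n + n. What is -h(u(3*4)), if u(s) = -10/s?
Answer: -55/3 ≈ -18.333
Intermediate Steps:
h(n) = -22*n
-h(u(3*4)) = -(-22)*(-10/(3*4)) = -(-22)*(-10/12) = -(-22)*(-10*1/12) = -(-22)*(-5)/6 = -1*55/3 = -55/3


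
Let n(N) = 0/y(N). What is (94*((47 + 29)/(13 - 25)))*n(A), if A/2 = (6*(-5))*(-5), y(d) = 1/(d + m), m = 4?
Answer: 0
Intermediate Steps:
y(d) = 1/(4 + d) (y(d) = 1/(d + 4) = 1/(4 + d))
A = 300 (A = 2*((6*(-5))*(-5)) = 2*(-30*(-5)) = 2*150 = 300)
n(N) = 0 (n(N) = 0/(1/(4 + N)) = 0*(4 + N) = 0)
(94*((47 + 29)/(13 - 25)))*n(A) = (94*((47 + 29)/(13 - 25)))*0 = (94*(76/(-12)))*0 = (94*(76*(-1/12)))*0 = (94*(-19/3))*0 = -1786/3*0 = 0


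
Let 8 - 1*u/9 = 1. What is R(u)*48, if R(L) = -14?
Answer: -672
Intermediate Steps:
u = 63 (u = 72 - 9*1 = 72 - 9 = 63)
R(u)*48 = -14*48 = -672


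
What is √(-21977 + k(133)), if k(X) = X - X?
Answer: I*√21977 ≈ 148.25*I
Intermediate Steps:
k(X) = 0
√(-21977 + k(133)) = √(-21977 + 0) = √(-21977) = I*√21977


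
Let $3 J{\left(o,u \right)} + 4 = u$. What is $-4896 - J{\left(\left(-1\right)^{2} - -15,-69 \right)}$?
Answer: $- \frac{14615}{3} \approx -4871.7$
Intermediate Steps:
$J{\left(o,u \right)} = - \frac{4}{3} + \frac{u}{3}$
$-4896 - J{\left(\left(-1\right)^{2} - -15,-69 \right)} = -4896 - \left(- \frac{4}{3} + \frac{1}{3} \left(-69\right)\right) = -4896 - \left(- \frac{4}{3} - 23\right) = -4896 - - \frac{73}{3} = -4896 + \frac{73}{3} = - \frac{14615}{3}$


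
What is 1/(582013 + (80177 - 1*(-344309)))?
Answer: 1/1006499 ≈ 9.9354e-7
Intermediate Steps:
1/(582013 + (80177 - 1*(-344309))) = 1/(582013 + (80177 + 344309)) = 1/(582013 + 424486) = 1/1006499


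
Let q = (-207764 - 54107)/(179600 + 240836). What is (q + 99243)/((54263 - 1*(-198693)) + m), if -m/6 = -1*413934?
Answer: 41725068077/1150548340160 ≈ 0.036265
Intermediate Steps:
q = -261871/420436 ≈ -0.62286
m = 2483604 (m = -(-6)*413934 = -6*(-413934) = 2483604)
(q + 99243)/((54263 - 1*(-198693)) + m) = (-261871/420436 + 99243)/((54263 - 1*(-198693)) + 2483604) = 41725068077/(420436*((54263 + 198693) + 2483604)) = 41725068077/(420436*(252956 + 2483604)) = (41725068077/420436)/2736560 = (41725068077/420436)*(1/2736560) = 41725068077/1150548340160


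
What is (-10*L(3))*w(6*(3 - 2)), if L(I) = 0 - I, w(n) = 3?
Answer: 90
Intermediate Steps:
L(I) = -I
(-10*L(3))*w(6*(3 - 2)) = -(-10)*3*3 = -10*(-3)*3 = 30*3 = 90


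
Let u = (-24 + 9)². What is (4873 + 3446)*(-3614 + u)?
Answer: -28193091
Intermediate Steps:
u = 225 (u = (-15)² = 225)
(4873 + 3446)*(-3614 + u) = (4873 + 3446)*(-3614 + 225) = 8319*(-3389) = -28193091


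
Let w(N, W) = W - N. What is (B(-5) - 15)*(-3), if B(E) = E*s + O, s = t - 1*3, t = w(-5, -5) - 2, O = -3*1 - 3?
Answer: -12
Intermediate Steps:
O = -6 (O = -3 - 3 = -6)
t = -2 (t = (-5 - 1*(-5)) - 2 = (-5 + 5) - 2 = 0 - 2 = -2)
s = -5 (s = -2 - 1*3 = -2 - 3 = -5)
B(E) = -6 - 5*E (B(E) = E*(-5) - 6 = -5*E - 6 = -6 - 5*E)
(B(-5) - 15)*(-3) = ((-6 - 5*(-5)) - 15)*(-3) = ((-6 + 25) - 15)*(-3) = (19 - 15)*(-3) = 4*(-3) = -12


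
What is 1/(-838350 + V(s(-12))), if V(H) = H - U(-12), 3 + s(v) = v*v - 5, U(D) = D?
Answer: -1/838202 ≈ -1.1930e-6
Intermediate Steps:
s(v) = -8 + v² (s(v) = -3 + (v*v - 5) = -3 + (v² - 5) = -3 + (-5 + v²) = -8 + v²)
V(H) = 12 + H (V(H) = H - 1*(-12) = H + 12 = 12 + H)
1/(-838350 + V(s(-12))) = 1/(-838350 + (12 + (-8 + (-12)²))) = 1/(-838350 + (12 + (-8 + 144))) = 1/(-838350 + (12 + 136)) = 1/(-838350 + 148) = 1/(-838202) = -1/838202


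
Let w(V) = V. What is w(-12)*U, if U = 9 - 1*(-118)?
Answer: -1524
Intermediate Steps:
U = 127 (U = 9 + 118 = 127)
w(-12)*U = -12*127 = -1524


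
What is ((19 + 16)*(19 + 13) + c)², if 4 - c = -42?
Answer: 1359556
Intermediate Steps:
c = 46 (c = 4 - 1*(-42) = 4 + 42 = 46)
((19 + 16)*(19 + 13) + c)² = ((19 + 16)*(19 + 13) + 46)² = (35*32 + 46)² = (1120 + 46)² = 1166² = 1359556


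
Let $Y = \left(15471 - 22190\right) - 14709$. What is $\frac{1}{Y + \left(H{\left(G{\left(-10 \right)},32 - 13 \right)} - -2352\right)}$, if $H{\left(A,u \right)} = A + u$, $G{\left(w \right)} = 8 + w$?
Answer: $- \frac{1}{19059} \approx -5.2469 \cdot 10^{-5}$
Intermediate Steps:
$Y = -21428$ ($Y = -6719 - 14709 = -21428$)
$\frac{1}{Y + \left(H{\left(G{\left(-10 \right)},32 - 13 \right)} - -2352\right)} = \frac{1}{-21428 + \left(\left(\left(8 - 10\right) + \left(32 - 13\right)\right) - -2352\right)} = \frac{1}{-21428 + \left(\left(-2 + 19\right) + 2352\right)} = \frac{1}{-21428 + \left(17 + 2352\right)} = \frac{1}{-21428 + 2369} = \frac{1}{-19059} = - \frac{1}{19059}$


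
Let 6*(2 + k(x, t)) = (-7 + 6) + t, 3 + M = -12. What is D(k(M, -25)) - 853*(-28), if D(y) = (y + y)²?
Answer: 216400/9 ≈ 24044.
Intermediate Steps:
M = -15 (M = -3 - 12 = -15)
k(x, t) = -13/6 + t/6 (k(x, t) = -2 + ((-7 + 6) + t)/6 = -2 + (-1 + t)/6 = -2 + (-⅙ + t/6) = -13/6 + t/6)
D(y) = 4*y² (D(y) = (2*y)² = 4*y²)
D(k(M, -25)) - 853*(-28) = 4*(-13/6 + (⅙)*(-25))² - 853*(-28) = 4*(-13/6 - 25/6)² + 23884 = 4*(-19/3)² + 23884 = 4*(361/9) + 23884 = 1444/9 + 23884 = 216400/9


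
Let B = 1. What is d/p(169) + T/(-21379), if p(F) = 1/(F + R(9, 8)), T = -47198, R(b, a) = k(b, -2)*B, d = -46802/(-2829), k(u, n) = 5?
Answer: 58078145278/20160397 ≈ 2880.8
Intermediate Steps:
d = 46802/2829 (d = -46802*(-1/2829) = 46802/2829 ≈ 16.544)
R(b, a) = 5 (R(b, a) = 5*1 = 5)
p(F) = 1/(5 + F) (p(F) = 1/(F + 5) = 1/(5 + F))
d/p(169) + T/(-21379) = 46802/(2829*(1/(5 + 169))) - 47198/(-21379) = 46802/(2829*(1/174)) - 47198*(-1/21379) = 46802/(2829*(1/174)) + 47198/21379 = (46802/2829)*174 + 47198/21379 = 2714516/943 + 47198/21379 = 58078145278/20160397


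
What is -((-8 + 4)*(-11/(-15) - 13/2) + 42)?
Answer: -976/15 ≈ -65.067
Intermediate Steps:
-((-8 + 4)*(-11/(-15) - 13/2) + 42) = -(-4*(-11*(-1/15) - 13*½) + 42) = -(-4*(11/15 - 13/2) + 42) = -(-4*(-173/30) + 42) = -(346/15 + 42) = -1*976/15 = -976/15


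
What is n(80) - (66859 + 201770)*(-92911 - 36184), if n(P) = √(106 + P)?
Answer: 34678660755 + √186 ≈ 3.4679e+10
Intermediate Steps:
n(80) - (66859 + 201770)*(-92911 - 36184) = √(106 + 80) - (66859 + 201770)*(-92911 - 36184) = √186 - 268629*(-129095) = √186 - 1*(-34678660755) = √186 + 34678660755 = 34678660755 + √186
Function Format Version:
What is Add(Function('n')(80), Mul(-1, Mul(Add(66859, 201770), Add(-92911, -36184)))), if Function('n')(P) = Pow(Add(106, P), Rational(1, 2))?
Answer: Add(34678660755, Pow(186, Rational(1, 2))) ≈ 3.4679e+10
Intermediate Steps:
Add(Function('n')(80), Mul(-1, Mul(Add(66859, 201770), Add(-92911, -36184)))) = Add(Pow(Add(106, 80), Rational(1, 2)), Mul(-1, Mul(Add(66859, 201770), Add(-92911, -36184)))) = Add(Pow(186, Rational(1, 2)), Mul(-1, Mul(268629, -129095))) = Add(Pow(186, Rational(1, 2)), Mul(-1, -34678660755)) = Add(Pow(186, Rational(1, 2)), 34678660755) = Add(34678660755, Pow(186, Rational(1, 2)))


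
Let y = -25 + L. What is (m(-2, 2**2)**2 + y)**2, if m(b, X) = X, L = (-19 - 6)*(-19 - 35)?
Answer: 1798281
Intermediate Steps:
L = 1350 (L = -25*(-54) = 1350)
y = 1325 (y = -25 + 1350 = 1325)
(m(-2, 2**2)**2 + y)**2 = ((2**2)**2 + 1325)**2 = (4**2 + 1325)**2 = (16 + 1325)**2 = 1341**2 = 1798281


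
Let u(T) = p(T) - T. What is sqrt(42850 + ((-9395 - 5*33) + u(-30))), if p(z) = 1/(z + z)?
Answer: sqrt(29987985)/30 ≈ 182.54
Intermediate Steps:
p(z) = 1/(2*z)
u(T) = 1/(2*T) - T
sqrt(42850 + ((-9395 - 5*33) + u(-30))) = sqrt(42850 + ((-9395 - 5*33) + ((1/2)/(-30) - 1*(-30)))) = sqrt(42850 + ((-9395 - 165) + ((1/2)*(-1/30) + 30))) = sqrt(42850 + (-9560 + (-1/60 + 30))) = sqrt(42850 + (-9560 + 1799/60)) = sqrt(42850 - 571801/60) = sqrt(1999199/60) = sqrt(29987985)/30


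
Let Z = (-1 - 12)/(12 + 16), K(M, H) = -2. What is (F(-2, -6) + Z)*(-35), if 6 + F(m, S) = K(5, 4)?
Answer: 1185/4 ≈ 296.25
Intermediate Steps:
Z = -13/28 ≈ -0.46429
F(m, S) = -8 (F(m, S) = -6 - 2 = -8)
(F(-2, -6) + Z)*(-35) = (-8 - 13/28)*(-35) = -237/28*(-35) = 1185/4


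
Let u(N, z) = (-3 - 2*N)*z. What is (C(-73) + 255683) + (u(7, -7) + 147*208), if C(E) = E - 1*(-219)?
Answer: 286524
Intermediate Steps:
u(N, z) = z*(-3 - 2*N)
C(E) = 219 + E (C(E) = E + 219 = 219 + E)
(C(-73) + 255683) + (u(7, -7) + 147*208) = ((219 - 73) + 255683) + (-1*(-7)*(3 + 2*7) + 147*208) = (146 + 255683) + (-1*(-7)*(3 + 14) + 30576) = 255829 + (-1*(-7)*17 + 30576) = 255829 + (119 + 30576) = 255829 + 30695 = 286524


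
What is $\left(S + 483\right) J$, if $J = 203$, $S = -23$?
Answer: $93380$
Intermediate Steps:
$\left(S + 483\right) J = \left(-23 + 483\right) 203 = 460 \cdot 203 = 93380$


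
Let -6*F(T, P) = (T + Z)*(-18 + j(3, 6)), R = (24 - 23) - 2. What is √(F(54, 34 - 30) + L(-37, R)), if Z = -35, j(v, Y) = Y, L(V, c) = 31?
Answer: √69 ≈ 8.3066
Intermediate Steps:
R = -1 (R = 1 - 2 = -1)
F(T, P) = -70 + 2*T (F(T, P) = -(T - 35)*(-18 + 6)/6 = -(-35 + T)*(-12)/6 = -(420 - 12*T)/6 = -70 + 2*T)
√(F(54, 34 - 30) + L(-37, R)) = √((-70 + 2*54) + 31) = √((-70 + 108) + 31) = √(38 + 31) = √69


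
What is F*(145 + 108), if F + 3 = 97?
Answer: 23782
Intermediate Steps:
F = 94 (F = -3 + 97 = 94)
F*(145 + 108) = 94*(145 + 108) = 94*253 = 23782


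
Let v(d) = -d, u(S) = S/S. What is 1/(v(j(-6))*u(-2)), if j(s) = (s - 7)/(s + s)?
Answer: -12/13 ≈ -0.92308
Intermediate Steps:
u(S) = 1
j(s) = (-7 + s)/(2*s) (j(s) = (-7 + s)/((2*s)) = (-7 + s)*(1/(2*s)) = (-7 + s)/(2*s))
1/(v(j(-6))*u(-2)) = 1/(-(-7 - 6)/(2*(-6))*1) = 1/(-(-1)*(-13)/(2*6)*1) = 1/(-1*13/12*1) = 1/(-13/12*1) = 1/(-13/12) = -12/13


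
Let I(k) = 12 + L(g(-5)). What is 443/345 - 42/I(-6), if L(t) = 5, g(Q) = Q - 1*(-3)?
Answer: -6959/5865 ≈ -1.1865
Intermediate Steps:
g(Q) = 3 + Q (g(Q) = Q + 3 = 3 + Q)
I(k) = 17 (I(k) = 12 + 5 = 17)
443/345 - 42/I(-6) = 443/345 - 42/17 = -6959/5865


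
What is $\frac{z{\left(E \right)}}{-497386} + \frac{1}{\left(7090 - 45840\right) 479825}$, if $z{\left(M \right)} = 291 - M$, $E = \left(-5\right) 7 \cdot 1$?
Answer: $- \frac{178276170879}{272000197093750} \approx -0.00065543$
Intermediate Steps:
$E = -35$ ($E = \left(-35\right) 1 = -35$)
$\frac{z{\left(E \right)}}{-497386} + \frac{1}{\left(7090 - 45840\right) 479825} = \frac{291 - -35}{-497386} + \frac{1}{\left(7090 - 45840\right) 479825} = \left(291 + 35\right) \left(- \frac{1}{497386}\right) + \frac{1}{-38750} \cdot \frac{1}{479825} = 326 \left(- \frac{1}{497386}\right) - \frac{1}{18593218750} = - \frac{163}{248693} - \frac{1}{18593218750} = - \frac{178276170879}{272000197093750}$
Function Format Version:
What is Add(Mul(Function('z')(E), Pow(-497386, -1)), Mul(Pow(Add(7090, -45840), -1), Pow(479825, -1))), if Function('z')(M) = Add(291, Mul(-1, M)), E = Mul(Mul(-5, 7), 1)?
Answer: Rational(-178276170879, 272000197093750) ≈ -0.00065543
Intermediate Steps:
E = -35 (E = Mul(-35, 1) = -35)
Add(Mul(Function('z')(E), Pow(-497386, -1)), Mul(Pow(Add(7090, -45840), -1), Pow(479825, -1))) = Add(Mul(Add(291, Mul(-1, -35)), Pow(-497386, -1)), Mul(Pow(Add(7090, -45840), -1), Pow(479825, -1))) = Add(Mul(Add(291, 35), Rational(-1, 497386)), Mul(Pow(-38750, -1), Rational(1, 479825))) = Add(Mul(326, Rational(-1, 497386)), Mul(Rational(-1, 38750), Rational(1, 479825))) = Add(Rational(-163, 248693), Rational(-1, 18593218750)) = Rational(-178276170879, 272000197093750)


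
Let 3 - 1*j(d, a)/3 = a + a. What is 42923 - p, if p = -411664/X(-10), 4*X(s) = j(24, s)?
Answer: 4608343/69 ≈ 66788.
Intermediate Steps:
j(d, a) = 9 - 6*a (j(d, a) = 9 - 3*(a + a) = 9 - 6*a)
X(s) = 9/4 - 3*s/2 (X(s) = (9 - 6*s)/4 = 9/4 - 3*s/2)
p = -1646656/69 (p = -411664/(9/4 - 3/2*(-10)) = -411664/(9/4 + 15) = -411664/69/4 = -411664*4/69 = -1646656/69 ≈ -23865.)
42923 - p = 42923 - 1*(-1646656/69) = 42923 + 1646656/69 = 4608343/69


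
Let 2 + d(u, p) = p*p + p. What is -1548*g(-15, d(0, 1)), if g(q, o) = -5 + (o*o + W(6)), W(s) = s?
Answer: -1548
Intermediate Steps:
d(u, p) = -2 + p + p² (d(u, p) = -2 + (p*p + p) = -2 + (p² + p) = -2 + (p + p²) = -2 + p + p²)
g(q, o) = 1 + o² (g(q, o) = -5 + (o*o + 6) = -5 + (o² + 6) = -5 + (6 + o²) = 1 + o²)
-1548*g(-15, d(0, 1)) = -1548*(1 + (-2 + 1 + 1²)²) = -1548*(1 + (-2 + 1 + 1)²) = -1548*(1 + 0²) = -1548*(1 + 0) = -1548*1 = -1548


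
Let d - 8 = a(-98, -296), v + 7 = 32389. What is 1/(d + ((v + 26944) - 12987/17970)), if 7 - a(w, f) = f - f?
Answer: 5990/355448261 ≈ 1.6852e-5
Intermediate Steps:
a(w, f) = 7 (a(w, f) = 7 - (f - f) = 7 - 1*0 = 7 + 0 = 7)
v = 32382 (v = -7 + 32389 = 32382)
d = 15 (d = 8 + 7 = 15)
1/(d + ((v + 26944) - 12987/17970)) = 1/(15 + ((32382 + 26944) - 12987/17970)) = 1/(15 + (59326 - 12987*1/17970)) = 1/(15 + (59326 - 4329/5990)) = 1/(15 + 355358411/5990) = 1/(355448261/5990) = 5990/355448261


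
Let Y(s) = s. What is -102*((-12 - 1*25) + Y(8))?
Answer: 2958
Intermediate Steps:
-102*((-12 - 1*25) + Y(8)) = -102*((-12 - 1*25) + 8) = -102*((-12 - 25) + 8) = -102*(-37 + 8) = -102*(-29) = 2958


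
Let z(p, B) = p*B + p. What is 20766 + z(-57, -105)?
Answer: 26694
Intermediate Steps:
z(p, B) = p + B*p (z(p, B) = B*p + p = p + B*p)
20766 + z(-57, -105) = 20766 - 57*(1 - 105) = 20766 - 57*(-104) = 20766 + 5928 = 26694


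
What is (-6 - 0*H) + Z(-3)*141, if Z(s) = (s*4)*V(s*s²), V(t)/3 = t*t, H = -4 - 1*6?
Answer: -3700410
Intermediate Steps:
H = -10 (H = -4 - 6 = -10)
V(t) = 3*t² (V(t) = 3*(t*t) = 3*t²)
Z(s) = 12*s⁷ (Z(s) = (s*4)*(3*(s*s²)²) = (4*s)*(3*(s³)²) = (4*s)*(3*s⁶) = 12*s⁷)
(-6 - 0*H) + Z(-3)*141 = (-6 - 0*(-10)) + (12*(-3)⁷)*141 = (-6 - 1*0) + (12*(-2187))*141 = (-6 + 0) - 26244*141 = -6 - 3700404 = -3700410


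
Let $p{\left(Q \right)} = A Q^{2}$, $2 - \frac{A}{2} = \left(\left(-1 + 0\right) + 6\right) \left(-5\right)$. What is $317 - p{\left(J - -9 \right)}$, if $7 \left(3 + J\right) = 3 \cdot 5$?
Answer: $- \frac{159913}{49} \approx -3263.5$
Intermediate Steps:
$J = - \frac{6}{7}$ ($J = -3 + \frac{3 \cdot 5}{7} = -3 + \frac{1}{7} \cdot 15 = -3 + \frac{15}{7} = - \frac{6}{7} \approx -0.85714$)
$A = 54$ ($A = 4 - 2 \left(\left(-1 + 0\right) + 6\right) \left(-5\right) = 4 - 2 \left(-1 + 6\right) \left(-5\right) = 4 - 2 \cdot 5 \left(-5\right) = 4 - -50 = 4 + 50 = 54$)
$p{\left(Q \right)} = 54 Q^{2}$
$317 - p{\left(J - -9 \right)} = 317 - 54 \left(- \frac{6}{7} - -9\right)^{2} = 317 - 54 \left(- \frac{6}{7} + 9\right)^{2} = 317 - 54 \left(\frac{57}{7}\right)^{2} = 317 - 54 \cdot \frac{3249}{49} = 317 - \frac{175446}{49} = - \frac{159913}{49}$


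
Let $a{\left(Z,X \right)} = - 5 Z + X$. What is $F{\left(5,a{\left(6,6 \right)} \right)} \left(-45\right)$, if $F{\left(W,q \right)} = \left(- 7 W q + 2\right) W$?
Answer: $-189450$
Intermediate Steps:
$a{\left(Z,X \right)} = X - 5 Z$
$F{\left(W,q \right)} = W \left(2 - 7 W q\right)$ ($F{\left(W,q \right)} = \left(- 7 W q + 2\right) W = \left(2 - 7 W q\right) W = W \left(2 - 7 W q\right)$)
$F{\left(5,a{\left(6,6 \right)} \right)} \left(-45\right) = 5 \left(2 - 35 \left(6 - 30\right)\right) \left(-45\right) = 5 \left(2 - 35 \left(-24\right)\right) \left(-45\right) = 5 \left(2 + 840\right) \left(-45\right) = 5 \cdot 842 \left(-45\right) = 4210 \left(-45\right) = -189450$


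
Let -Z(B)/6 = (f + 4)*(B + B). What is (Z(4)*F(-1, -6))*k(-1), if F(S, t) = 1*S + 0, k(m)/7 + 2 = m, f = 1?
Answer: -5040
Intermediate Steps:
k(m) = -14 + 7*m
F(S, t) = S (F(S, t) = S + 0 = S)
Z(B) = -60*B (Z(B) = -6*(1 + 4)*(B + B) = -30*2*B = -60*B)
(Z(4)*F(-1, -6))*k(-1) = (-60*4*(-1))*(-14 + 7*(-1)) = (-240*(-1))*(-14 - 7) = 240*(-21) = -5040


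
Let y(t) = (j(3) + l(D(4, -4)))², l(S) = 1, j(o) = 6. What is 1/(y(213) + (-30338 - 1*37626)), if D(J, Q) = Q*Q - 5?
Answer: -1/67915 ≈ -1.4724e-5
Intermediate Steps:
D(J, Q) = -5 + Q² (D(J, Q) = Q² - 5 = -5 + Q²)
y(t) = 49 (y(t) = (6 + 1)² = 7² = 49)
1/(y(213) + (-30338 - 1*37626)) = 1/(49 + (-30338 - 1*37626)) = 1/(49 + (-30338 - 37626)) = 1/(49 - 67964) = 1/(-67915) = -1/67915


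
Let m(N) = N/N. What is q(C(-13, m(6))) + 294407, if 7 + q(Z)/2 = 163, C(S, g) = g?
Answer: 294719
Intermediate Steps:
m(N) = 1
q(Z) = 312 (q(Z) = -14 + 2*163 = -14 + 326 = 312)
q(C(-13, m(6))) + 294407 = 312 + 294407 = 294719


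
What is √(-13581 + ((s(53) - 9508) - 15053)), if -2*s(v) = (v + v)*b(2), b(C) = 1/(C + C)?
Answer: I*√152621/2 ≈ 195.33*I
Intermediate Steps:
b(C) = 1/(2*C)
s(v) = -v/4 (s(v) = -(v + v)*(½)/2/2 = -2*v*(½)*(½)/2 = -2*v/(2*4) = -v/4)
√(-13581 + ((s(53) - 9508) - 15053)) = √(-13581 + ((-¼*53 - 9508) - 15053)) = √(-13581 + ((-53/4 - 9508) - 15053)) = √(-13581 + (-38085/4 - 15053)) = √(-13581 - 98297/4) = √(-152621/4) = I*√152621/2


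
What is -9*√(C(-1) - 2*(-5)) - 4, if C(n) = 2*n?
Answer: -4 - 18*√2 ≈ -29.456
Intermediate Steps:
-9*√(C(-1) - 2*(-5)) - 4 = -9*√(2*(-1) - 2*(-5)) - 4 = -9*√(-2 + 10) - 4 = -18*√2 - 4 = -4 - 18*√2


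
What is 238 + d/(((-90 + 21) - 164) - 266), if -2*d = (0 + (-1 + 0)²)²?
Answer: 237525/998 ≈ 238.00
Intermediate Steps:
d = -½ (d = -(0 + (-1 + 0)²)²/2 = -(0 + (-1)²)²/2 = -(0 + 1)²/2 = -½*1² = -½*1 = -½ ≈ -0.50000)
238 + d/(((-90 + 21) - 164) - 266) = 238 - ½/(((-90 + 21) - 164) - 266) = 238 - ½/((-69 - 164) - 266) = 238 - ½/(-233 - 266) = 238 - ½/(-499) = 238 - 1/499*(-½) = 238 + 1/998 = 237525/998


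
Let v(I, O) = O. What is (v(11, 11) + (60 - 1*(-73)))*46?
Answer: 6624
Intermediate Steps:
(v(11, 11) + (60 - 1*(-73)))*46 = (11 + (60 - 1*(-73)))*46 = (11 + (60 + 73))*46 = (11 + 133)*46 = 144*46 = 6624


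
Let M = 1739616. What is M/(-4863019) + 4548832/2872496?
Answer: 1070251027642/873062664089 ≈ 1.2259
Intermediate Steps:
M/(-4863019) + 4548832/2872496 = 1739616/(-4863019) + 4548832/2872496 = 1739616*(-1/4863019) + 4548832*(1/2872496) = -1739616/4863019 + 284302/179531 = 1070251027642/873062664089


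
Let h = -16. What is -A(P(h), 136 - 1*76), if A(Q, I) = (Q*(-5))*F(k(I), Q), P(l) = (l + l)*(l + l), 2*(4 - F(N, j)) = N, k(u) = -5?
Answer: 33280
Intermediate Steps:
F(N, j) = 4 - N/2
P(l) = 4*l² (P(l) = (2*l)*(2*l) = 4*l²)
A(Q, I) = -65*Q/2 (A(Q, I) = (Q*(-5))*(4 - ½*(-5)) = (-5*Q)*(4 + 5/2) = -5*Q*(13/2) = -65*Q/2)
-A(P(h), 136 - 1*76) = -(-65)*4*(-16)²/2 = -(-65)*4*256/2 = -(-65)*1024/2 = -1*(-33280) = 33280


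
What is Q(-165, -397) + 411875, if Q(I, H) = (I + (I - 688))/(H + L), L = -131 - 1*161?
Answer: 283782893/689 ≈ 4.1188e+5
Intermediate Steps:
L = -292 (L = -131 - 161 = -292)
Q(I, H) = (-688 + 2*I)/(-292 + H) (Q(I, H) = (I + (I - 688))/(H - 292) = (I + (-688 + I))/(-292 + H) = (-688 + 2*I)/(-292 + H))
Q(-165, -397) + 411875 = 2*(-344 - 165)/(-292 - 397) + 411875 = 2*(-509)/(-689) + 411875 = 2*(-1/689)*(-509) + 411875 = 1018/689 + 411875 = 283782893/689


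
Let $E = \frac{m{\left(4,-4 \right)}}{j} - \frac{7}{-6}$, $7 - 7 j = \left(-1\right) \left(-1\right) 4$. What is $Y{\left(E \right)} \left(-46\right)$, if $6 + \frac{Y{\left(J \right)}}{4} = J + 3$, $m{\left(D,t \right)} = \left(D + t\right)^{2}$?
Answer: $\frac{1012}{3} \approx 337.33$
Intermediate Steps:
$j = \frac{3}{7}$ ($j = 1 - \frac{\left(-1\right) \left(-1\right) 4}{7} = 1 - \frac{1 \cdot 4}{7} = 1 - \frac{4}{7} = \frac{3}{7} \approx 0.42857$)
$E = \frac{7}{6}$ ($E = \frac{\left(4 - 4\right)^{2}}{\frac{3}{7}} - \frac{7}{-6} = 0^{2} \cdot \frac{7}{3} - - \frac{7}{6} = 0 \cdot \frac{7}{3} + \frac{7}{6} = 0 + \frac{7}{6} = \frac{7}{6} \approx 1.1667$)
$Y{\left(J \right)} = -12 + 4 J$ ($Y{\left(J \right)} = -24 + 4 \left(J + 3\right) = -24 + 4 \left(3 + J\right) = -24 + \left(12 + 4 J\right) = -12 + 4 J$)
$Y{\left(E \right)} \left(-46\right) = \left(-12 + 4 \cdot \frac{7}{6}\right) \left(-46\right) = \left(-12 + \frac{14}{3}\right) \left(-46\right) = \left(- \frac{22}{3}\right) \left(-46\right) = \frac{1012}{3}$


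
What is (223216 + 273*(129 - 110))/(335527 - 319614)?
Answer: 228403/15913 ≈ 14.353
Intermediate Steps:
(223216 + 273*(129 - 110))/(335527 - 319614) = (223216 + 273*19)/15913 = (223216 + 5187)*(1/15913) = 228403*(1/15913) = 228403/15913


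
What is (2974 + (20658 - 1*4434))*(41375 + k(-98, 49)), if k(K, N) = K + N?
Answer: 793376548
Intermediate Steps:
(2974 + (20658 - 1*4434))*(41375 + k(-98, 49)) = (2974 + (20658 - 1*4434))*(41375 + (-98 + 49)) = (2974 + (20658 - 4434))*(41375 - 49) = (2974 + 16224)*41326 = 19198*41326 = 793376548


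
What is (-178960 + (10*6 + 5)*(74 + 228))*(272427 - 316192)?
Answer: 6973077450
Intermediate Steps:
(-178960 + (10*6 + 5)*(74 + 228))*(272427 - 316192) = (-178960 + (60 + 5)*302)*(-43765) = (-178960 + 65*302)*(-43765) = (-178960 + 19630)*(-43765) = -159330*(-43765) = 6973077450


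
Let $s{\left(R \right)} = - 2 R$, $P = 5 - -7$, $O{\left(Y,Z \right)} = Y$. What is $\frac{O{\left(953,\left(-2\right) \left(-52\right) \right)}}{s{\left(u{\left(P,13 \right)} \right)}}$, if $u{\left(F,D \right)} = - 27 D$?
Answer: $\frac{953}{702} \approx 1.3575$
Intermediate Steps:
$P = 12$ ($P = 5 + 7 = 12$)
$\frac{O{\left(953,\left(-2\right) \left(-52\right) \right)}}{s{\left(u{\left(P,13 \right)} \right)}} = \frac{953}{\left(-2\right) \left(\left(-27\right) 13\right)} = \frac{953}{\left(-2\right) \left(-351\right)} = \frac{953}{702}$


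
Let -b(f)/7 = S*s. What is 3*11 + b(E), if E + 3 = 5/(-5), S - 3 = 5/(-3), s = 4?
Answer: -13/3 ≈ -4.3333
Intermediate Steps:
S = 4/3 (S = 3 + 5/(-3) = 3 + 5*(-⅓) = 3 - 5/3 = 4/3 ≈ 1.3333)
E = -4 (E = -3 + 5/(-5) = -3 + 5*(-⅕) = -3 - 1 = -4)
b(f) = -112/3 (b(f) = -28*4/3 = -7*16/3 = -112/3)
3*11 + b(E) = 3*11 - 112/3 = 33 - 112/3 = -13/3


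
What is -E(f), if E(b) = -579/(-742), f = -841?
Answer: -579/742 ≈ -0.78032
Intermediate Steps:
E(b) = 579/742 (E(b) = -579*(-1/742) = 579/742)
-E(f) = -1*579/742 = -579/742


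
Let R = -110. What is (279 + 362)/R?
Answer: -641/110 ≈ -5.8273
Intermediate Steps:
(279 + 362)/R = (279 + 362)/(-110) = 641*(-1/110) = -641/110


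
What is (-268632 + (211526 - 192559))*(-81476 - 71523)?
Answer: 38198495335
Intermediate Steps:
(-268632 + (211526 - 192559))*(-81476 - 71523) = (-268632 + 18967)*(-152999) = -249665*(-152999) = 38198495335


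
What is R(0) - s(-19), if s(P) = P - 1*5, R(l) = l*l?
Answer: 24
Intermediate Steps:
R(l) = l²
s(P) = -5 + P (s(P) = P - 5 = -5 + P)
R(0) - s(-19) = 0² - (-5 - 19) = 0 - 1*(-24) = 0 + 24 = 24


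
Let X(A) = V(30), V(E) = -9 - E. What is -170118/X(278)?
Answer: 4362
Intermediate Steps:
X(A) = -39 (X(A) = -9 - 1*30 = -9 - 30 = -39)
-170118/X(278) = -170118/(-39) = -170118*(-1/39) = 4362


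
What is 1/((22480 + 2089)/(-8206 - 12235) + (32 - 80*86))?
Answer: -20441/140004537 ≈ -0.00014600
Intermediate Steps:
1/((22480 + 2089)/(-8206 - 12235) + (32 - 80*86)) = 1/(24569/(-20441) + (32 - 6880)) = 1/(24569*(-1/20441) - 6848) = 1/(-24569/20441 - 6848) = 1/(-140004537/20441) = -20441/140004537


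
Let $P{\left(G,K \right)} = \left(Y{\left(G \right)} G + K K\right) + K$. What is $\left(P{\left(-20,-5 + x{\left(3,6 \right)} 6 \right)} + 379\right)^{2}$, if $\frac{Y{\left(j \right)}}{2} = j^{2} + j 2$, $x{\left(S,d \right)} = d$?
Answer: $169754841$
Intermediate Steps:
$Y{\left(j \right)} = 2 j^{2} + 4 j$ ($Y{\left(j \right)} = 2 \left(j^{2} + j 2\right) = 2 \left(j^{2} + 2 j\right) = 2 j^{2} + 4 j$)
$P{\left(G,K \right)} = K + K^{2} + 2 G^{2} \left(2 + G\right)$ ($P{\left(G,K \right)} = \left(2 G \left(2 + G\right) G + K K\right) + K = \left(2 G^{2} \left(2 + G\right) + K^{2}\right) + K = \left(K^{2} + 2 G^{2} \left(2 + G\right)\right) + K = K + K^{2} + 2 G^{2} \left(2 + G\right)$)
$\left(P{\left(-20,-5 + x{\left(3,6 \right)} 6 \right)} + 379\right)^{2} = \left(\left(\left(-5 + 6 \cdot 6\right) + \left(-5 + 6 \cdot 6\right)^{2} + 2 \left(-20\right)^{2} \left(2 - 20\right)\right) + 379\right)^{2} = \left(\left(\left(-5 + 36\right) + \left(-5 + 36\right)^{2} + 2 \cdot 400 \left(-18\right)\right) + 379\right)^{2} = \left(\left(31 + 31^{2} - 14400\right) + 379\right)^{2} = \left(\left(31 + 961 - 14400\right) + 379\right)^{2} = \left(-13408 + 379\right)^{2} = \left(-13029\right)^{2} = 169754841$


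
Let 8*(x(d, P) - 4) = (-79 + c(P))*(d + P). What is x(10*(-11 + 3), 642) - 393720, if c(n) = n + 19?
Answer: -705661/2 ≈ -3.5283e+5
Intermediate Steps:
c(n) = 19 + n
x(d, P) = 4 + (-60 + P)*(P + d)/8 (x(d, P) = 4 + ((-79 + (19 + P))*(d + P))/8 = 4 + ((-60 + P)*(P + d))/8 = 4 + (-60 + P)*(P + d)/8)
x(10*(-11 + 3), 642) - 393720 = (4 - 15/2*642 - 75*(-11 + 3) + (⅛)*642² + (⅛)*642*(10*(-11 + 3))) - 393720 = (4 - 4815 - 75*(-8) + (⅛)*412164 + (⅛)*642*(10*(-8))) - 393720 = (4 - 4815 - 15/2*(-80) + 103041/2 + (⅛)*642*(-80)) - 393720 = (4 - 4815 + 600 + 103041/2 - 6420) - 393720 = 81779/2 - 393720 = -705661/2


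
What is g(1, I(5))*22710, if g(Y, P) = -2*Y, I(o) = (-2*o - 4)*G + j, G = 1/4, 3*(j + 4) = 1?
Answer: -45420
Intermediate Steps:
j = -11/3 (j = -4 + (⅓)*1 = -4 + ⅓ = -11/3 ≈ -3.6667)
G = ¼ ≈ 0.25000
I(o) = -14/3 - o/2 (I(o) = (-2*o - 4)*(¼) - 11/3 = (-4 - 2*o)*(¼) - 11/3 = (-1 - o/2) - 11/3 = -14/3 - o/2)
g(1, I(5))*22710 = -2*1*22710 = -2*22710 = -45420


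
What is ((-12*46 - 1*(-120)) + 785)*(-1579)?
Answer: -557387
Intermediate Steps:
((-12*46 - 1*(-120)) + 785)*(-1579) = ((-552 + 120) + 785)*(-1579) = (-432 + 785)*(-1579) = 353*(-1579) = -557387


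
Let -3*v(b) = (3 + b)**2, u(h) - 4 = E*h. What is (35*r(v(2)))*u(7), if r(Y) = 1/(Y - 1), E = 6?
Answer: -345/2 ≈ -172.50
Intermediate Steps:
u(h) = 4 + 6*h
v(b) = -(3 + b)**2/3
r(Y) = 1/(-1 + Y)
(35*r(v(2)))*u(7) = (35/(-1 - (3 + 2)**2/3))*(4 + 6*7) = (35/(-1 - 1/3*5**2))*(4 + 42) = (35/(-1 - 1/3*25))*46 = (35/(-1 - 25/3))*46 = (35/(-28/3))*46 = (35*(-3/28))*46 = -15/4*46 = -345/2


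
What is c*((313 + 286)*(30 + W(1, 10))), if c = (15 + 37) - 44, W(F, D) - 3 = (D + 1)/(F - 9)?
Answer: 151547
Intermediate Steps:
W(F, D) = 3 + (1 + D)/(-9 + F) (W(F, D) = 3 + (D + 1)/(F - 9) = 3 + (1 + D)/(-9 + F))
c = 8 (c = 52 - 44 = 8)
c*((313 + 286)*(30 + W(1, 10))) = 8*((313 + 286)*(30 + (-26 + 10 + 3*1)/(-9 + 1))) = 8*(599*(30 + (-26 + 10 + 3)/(-8))) = 8*(599*(30 - 1/8*(-13))) = 8*(599*(30 + 13/8)) = 8*(599*(253/8)) = 8*(151547/8) = 151547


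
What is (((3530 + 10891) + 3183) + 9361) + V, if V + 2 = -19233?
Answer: 7730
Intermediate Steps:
V = -19235 (V = -2 - 19233 = -19235)
(((3530 + 10891) + 3183) + 9361) + V = (((3530 + 10891) + 3183) + 9361) - 19235 = ((14421 + 3183) + 9361) - 19235 = (17604 + 9361) - 19235 = 26965 - 19235 = 7730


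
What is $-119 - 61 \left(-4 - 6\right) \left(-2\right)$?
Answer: $-1339$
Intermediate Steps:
$-119 - 61 \left(-4 - 6\right) \left(-2\right) = -119 - 61 \left(\left(-10\right) \left(-2\right)\right) = -119 - 1220 = -1339$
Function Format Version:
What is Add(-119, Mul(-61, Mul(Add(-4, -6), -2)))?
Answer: -1339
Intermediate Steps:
Add(-119, Mul(-61, Mul(Add(-4, -6), -2))) = Add(-119, Mul(-61, Mul(-10, -2))) = Add(-119, Mul(-61, 20)) = Add(-119, -1220) = -1339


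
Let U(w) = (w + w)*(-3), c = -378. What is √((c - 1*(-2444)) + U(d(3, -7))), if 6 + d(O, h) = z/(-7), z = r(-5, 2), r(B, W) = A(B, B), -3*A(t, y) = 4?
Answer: 3*√11438/7 ≈ 45.835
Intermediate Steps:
A(t, y) = -4/3 (A(t, y) = -⅓*4 = -4/3)
r(B, W) = -4/3
z = -4/3 ≈ -1.3333
d(O, h) = -122/21 (d(O, h) = -6 - 4/3/(-7) = -6 - 4/3*(-⅐) = -6 + 4/21 = -122/21)
U(w) = -6*w (U(w) = (2*w)*(-3) = -6*w)
√((c - 1*(-2444)) + U(d(3, -7))) = √((-378 - 1*(-2444)) - 6*(-122/21)) = √((-378 + 2444) + 244/7) = √(2066 + 244/7) = √(14706/7) = 3*√11438/7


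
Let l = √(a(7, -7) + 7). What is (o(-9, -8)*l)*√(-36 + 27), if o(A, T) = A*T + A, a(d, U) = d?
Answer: 189*I*√14 ≈ 707.17*I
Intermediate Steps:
o(A, T) = A + A*T
l = √14 (l = √(7 + 7) = √14 ≈ 3.7417)
(o(-9, -8)*l)*√(-36 + 27) = ((-9*(1 - 8))*√14)*√(-36 + 27) = ((-9*(-7))*√14)*√(-9) = (63*√14)*(3*I) = 189*I*√14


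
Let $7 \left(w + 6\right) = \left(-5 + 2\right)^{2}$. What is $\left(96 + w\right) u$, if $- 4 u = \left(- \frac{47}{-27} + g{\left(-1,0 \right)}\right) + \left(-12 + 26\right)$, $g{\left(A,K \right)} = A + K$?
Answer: $- \frac{14129}{42} \approx -336.4$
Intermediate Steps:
$w = - \frac{33}{7}$ ($w = -6 + \frac{\left(-5 + 2\right)^{2}}{7} = -6 + \frac{\left(-3\right)^{2}}{7} = -6 + \frac{1}{7} \cdot 9 = -6 + \frac{9}{7} = - \frac{33}{7} \approx -4.7143$)
$u = - \frac{199}{54}$ ($u = - \frac{\left(- \frac{47}{-27} + \left(-1 + 0\right)\right) + \left(-12 + 26\right)}{4} = - \frac{\left(\left(-47\right) \left(- \frac{1}{27}\right) - 1\right) + 14}{4} = - \frac{\left(\frac{47}{27} - 1\right) + 14}{4} = - \frac{\frac{20}{27} + 14}{4} = \left(- \frac{1}{4}\right) \frac{398}{27} = - \frac{199}{54} \approx -3.6852$)
$\left(96 + w\right) u = \left(96 - \frac{33}{7}\right) \left(- \frac{199}{54}\right) = \frac{639}{7} \left(- \frac{199}{54}\right) = - \frac{14129}{42}$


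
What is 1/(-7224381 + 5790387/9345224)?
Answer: -9345224/67513452915957 ≈ -1.3842e-7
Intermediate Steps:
1/(-7224381 + 5790387/9345224) = 1/(-67513452915957/9345224) = -9345224/67513452915957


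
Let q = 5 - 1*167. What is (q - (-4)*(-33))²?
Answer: 86436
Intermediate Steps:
q = -162 (q = 5 - 167 = -162)
(q - (-4)*(-33))² = (-162 - (-4)*(-33))² = (-162 - 1*132)² = (-162 - 132)² = (-294)² = 86436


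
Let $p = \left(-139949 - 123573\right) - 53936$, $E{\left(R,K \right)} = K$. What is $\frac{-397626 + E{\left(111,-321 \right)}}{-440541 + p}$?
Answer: $\frac{36177}{68909} \approx 0.525$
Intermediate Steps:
$p = -317458$ ($p = -263522 - 53936 = -317458$)
$\frac{-397626 + E{\left(111,-321 \right)}}{-440541 + p} = \frac{-397626 - 321}{-440541 - 317458} = - \frac{397947}{-757999} = \left(-397947\right) \left(- \frac{1}{757999}\right) = \frac{36177}{68909}$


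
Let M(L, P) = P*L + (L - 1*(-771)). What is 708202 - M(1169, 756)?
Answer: -177502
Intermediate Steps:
M(L, P) = 771 + L + L*P (M(L, P) = L*P + (L + 771) = L*P + (771 + L) = 771 + L + L*P)
708202 - M(1169, 756) = 708202 - (771 + 1169 + 1169*756) = 708202 - (771 + 1169 + 883764) = 708202 - 1*885704 = 708202 - 885704 = -177502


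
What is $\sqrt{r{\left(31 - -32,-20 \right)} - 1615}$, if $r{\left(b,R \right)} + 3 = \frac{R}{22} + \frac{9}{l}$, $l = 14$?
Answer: $\frac{i \sqrt{38378802}}{154} \approx 40.228 i$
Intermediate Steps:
$r{\left(b,R \right)} = - \frac{33}{14} + \frac{R}{22}$ ($r{\left(b,R \right)} = -3 + \left(\frac{R}{22} + \frac{9}{14}\right) = -3 + \left(\frac{9}{14} + \frac{R}{22}\right) = - \frac{33}{14} + \frac{R}{22}$)
$\sqrt{r{\left(31 - -32,-20 \right)} - 1615} = \sqrt{\left(- \frac{33}{14} + \frac{1}{22} \left(-20\right)\right) - 1615} = \sqrt{\left(- \frac{33}{14} - \frac{10}{11}\right) - 1615} = \sqrt{- \frac{503}{154} - 1615} = \sqrt{- \frac{249213}{154}} = \frac{i \sqrt{38378802}}{154}$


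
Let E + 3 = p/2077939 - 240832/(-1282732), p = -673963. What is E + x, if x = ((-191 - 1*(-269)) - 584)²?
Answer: 170609985208853704/666359712337 ≈ 2.5603e+5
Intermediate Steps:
x = 256036 (x = ((-191 + 269) - 584)² = (78 - 584)² = (-506)² = 256036)
E = -2090099062428/666359712337 (E = -3 + (-673963/2077939 - 240832/(-1282732)) = -3 + (-673963*1/2077939 - 240832*(-1/1282732)) = -3 + (-673963/2077939 + 60208/320683) = -3 - 91019925417/666359712337 = -2090099062428/666359712337 ≈ -3.1366)
E + x = -2090099062428/666359712337 + 256036 = 170609985208853704/666359712337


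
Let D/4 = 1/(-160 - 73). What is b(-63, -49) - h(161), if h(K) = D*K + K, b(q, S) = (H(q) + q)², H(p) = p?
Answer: 3662239/233 ≈ 15718.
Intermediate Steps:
D = -4/233 (D = 4/(-160 - 73) = 4/(-233) = 4*(-1/233) = -4/233 ≈ -0.017167)
b(q, S) = 4*q² (b(q, S) = (q + q)² = (2*q)² = 4*q²)
h(K) = 229*K/233 (h(K) = -4*K/233 + K = 229*K/233)
b(-63, -49) - h(161) = 4*(-63)² - 229*161/233 = 4*3969 - 1*36869/233 = 15876 - 36869/233 = 3662239/233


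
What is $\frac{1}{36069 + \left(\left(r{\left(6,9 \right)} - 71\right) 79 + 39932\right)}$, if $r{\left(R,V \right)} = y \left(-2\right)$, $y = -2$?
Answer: $\frac{1}{70708} \approx 1.4143 \cdot 10^{-5}$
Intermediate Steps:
$r{\left(R,V \right)} = 4$ ($r{\left(R,V \right)} = \left(-2\right) \left(-2\right) = 4$)
$\frac{1}{36069 + \left(\left(r{\left(6,9 \right)} - 71\right) 79 + 39932\right)} = \frac{1}{36069 + \left(\left(4 - 71\right) 79 + 39932\right)} = \frac{1}{36069 + \left(\left(-67\right) 79 + 39932\right)} = \frac{1}{36069 + \left(-5293 + 39932\right)} = \frac{1}{36069 + 34639} = \frac{1}{70708}$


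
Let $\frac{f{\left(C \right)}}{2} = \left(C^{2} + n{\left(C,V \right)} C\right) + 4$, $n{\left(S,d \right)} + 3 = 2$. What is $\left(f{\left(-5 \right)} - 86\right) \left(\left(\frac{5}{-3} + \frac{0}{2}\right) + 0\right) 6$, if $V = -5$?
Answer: $180$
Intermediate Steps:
$n{\left(S,d \right)} = -1$ ($n{\left(S,d \right)} = -3 + 2 = -1$)
$f{\left(C \right)} = 8 - 2 C + 2 C^{2}$ ($f{\left(C \right)} = 2 \left(\left(C^{2} - C\right) + 4\right) = 2 \left(4 + C^{2} - C\right) = 8 - 2 C + 2 C^{2}$)
$\left(f{\left(-5 \right)} - 86\right) \left(\left(\frac{5}{-3} + \frac{0}{2}\right) + 0\right) 6 = \left(\left(8 - -10 + 2 \left(-5\right)^{2}\right) - 86\right) \left(\left(\frac{5}{-3} + \frac{0}{2}\right) + 0\right) 6 = \left(\left(8 + 10 + 2 \cdot 25\right) - 86\right) \left(\left(5 \left(- \frac{1}{3}\right) + 0 \cdot \frac{1}{2}\right) + 0\right) 6 = \left(\left(8 + 10 + 50\right) - 86\right) \left(\left(- \frac{5}{3} + 0\right) + 0\right) 6 = \left(68 - 86\right) \left(- \frac{5}{3} + 0\right) 6 = - 18 \left(\left(- \frac{5}{3}\right) 6\right) = \left(-18\right) \left(-10\right) = 180$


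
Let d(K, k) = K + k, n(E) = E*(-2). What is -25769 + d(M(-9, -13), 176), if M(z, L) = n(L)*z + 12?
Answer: -25815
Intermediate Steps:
n(E) = -2*E
M(z, L) = 12 - 2*L*z (M(z, L) = (-2*L)*z + 12 = -2*L*z + 12 = 12 - 2*L*z)
-25769 + d(M(-9, -13), 176) = -25769 + ((12 - 2*(-13)*(-9)) + 176) = -25769 + ((12 - 234) + 176) = -25769 + (-222 + 176) = -25769 - 46 = -25815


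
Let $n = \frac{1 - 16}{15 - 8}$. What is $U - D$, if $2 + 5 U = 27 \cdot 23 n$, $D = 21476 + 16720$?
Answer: $- \frac{1346189}{35} \approx -38463.0$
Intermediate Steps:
$D = 38196$
$n = - \frac{15}{7} \approx -2.1429$
$U = - \frac{9329}{35}$ ($U = - \frac{2}{5} + \frac{27 \cdot 23 \left(- \frac{15}{7}\right)}{5} = - \frac{2}{5} + \frac{621 \left(- \frac{15}{7}\right)}{5} = - \frac{2}{5} + \frac{1}{5} \left(- \frac{9315}{7}\right) = - \frac{2}{5} - \frac{1863}{7} = - \frac{9329}{35} \approx -266.54$)
$U - D = - \frac{9329}{35} - 38196 = - \frac{1346189}{35}$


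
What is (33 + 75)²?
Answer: 11664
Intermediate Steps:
(33 + 75)² = 108² = 11664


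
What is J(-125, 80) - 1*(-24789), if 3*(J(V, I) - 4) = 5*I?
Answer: 74779/3 ≈ 24926.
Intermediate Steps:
J(V, I) = 4 + 5*I/3 (J(V, I) = 4 + (5*I)/3 = 4 + 5*I/3)
J(-125, 80) - 1*(-24789) = (4 + (5/3)*80) - 1*(-24789) = (4 + 400/3) + 24789 = 412/3 + 24789 = 74779/3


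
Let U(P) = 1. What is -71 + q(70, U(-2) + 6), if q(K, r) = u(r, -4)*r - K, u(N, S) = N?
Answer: -92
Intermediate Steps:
q(K, r) = r**2 - K (q(K, r) = r*r - K = r**2 - K)
-71 + q(70, U(-2) + 6) = -71 + ((1 + 6)**2 - 1*70) = -71 + (7**2 - 70) = -71 + (49 - 70) = -71 - 21 = -92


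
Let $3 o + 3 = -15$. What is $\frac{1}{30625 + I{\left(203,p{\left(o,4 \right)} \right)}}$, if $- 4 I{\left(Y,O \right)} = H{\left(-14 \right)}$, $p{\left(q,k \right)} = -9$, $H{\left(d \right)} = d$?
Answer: $\frac{2}{61257} \approx 3.2649 \cdot 10^{-5}$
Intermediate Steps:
$o = -6$ ($o = -1 + \frac{1}{3} \left(-15\right) = -1 - 5 = -6$)
$I{\left(Y,O \right)} = \frac{7}{2}$ ($I{\left(Y,O \right)} = \left(- \frac{1}{4}\right) \left(-14\right) = \frac{7}{2}$)
$\frac{1}{30625 + I{\left(203,p{\left(o,4 \right)} \right)}} = \frac{1}{30625 + \frac{7}{2}} = \frac{1}{\frac{61257}{2}} = \frac{2}{61257}$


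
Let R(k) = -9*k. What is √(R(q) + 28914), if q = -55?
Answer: √29409 ≈ 171.49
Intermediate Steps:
√(R(q) + 28914) = √(-9*(-55) + 28914) = √(495 + 28914) = √29409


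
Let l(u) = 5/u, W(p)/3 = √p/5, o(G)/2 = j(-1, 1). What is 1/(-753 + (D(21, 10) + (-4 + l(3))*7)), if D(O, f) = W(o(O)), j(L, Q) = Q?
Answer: -86550/66585719 - 135*√2/133171438 ≈ -0.0013013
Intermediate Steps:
o(G) = 2 (o(G) = 2*1 = 2)
W(p) = 3*√p/5 (W(p) = 3*(√p/5) = 3*√p/5)
D(O, f) = 3*√2/5
1/(-753 + (D(21, 10) + (-4 + l(3))*7)) = 1/(-753 + (3*√2/5 + (-4 + 5/3)*7)) = 1/(-753 + (3*√2/5 - 7/3*7)) = 1/(-753 + (3*√2/5 - 49/3)) = 1/(-753 + (-49/3 + 3*√2/5)) = 1/(-2308/3 + 3*√2/5)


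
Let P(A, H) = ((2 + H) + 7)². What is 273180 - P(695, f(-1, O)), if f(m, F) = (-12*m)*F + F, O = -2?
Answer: 272891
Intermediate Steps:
f(m, F) = F - 12*F*m (f(m, F) = -12*F*m + F = F - 12*F*m)
P(A, H) = (9 + H)²
273180 - P(695, f(-1, O)) = 273180 - (9 - 2*(1 - 12*(-1)))² = 273180 - (9 - 2*(1 + 12))² = 273180 - (9 - 2*13)² = 273180 - (9 - 26)² = 273180 - 1*(-17)² = 273180 - 1*289 = 273180 - 289 = 272891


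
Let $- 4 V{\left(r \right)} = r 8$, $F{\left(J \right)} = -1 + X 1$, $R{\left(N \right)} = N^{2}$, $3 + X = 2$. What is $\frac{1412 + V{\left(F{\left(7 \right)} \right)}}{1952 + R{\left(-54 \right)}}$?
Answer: $\frac{354}{1217} \approx 0.29088$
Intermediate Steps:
$X = -1$ ($X = -3 + 2 = -1$)
$F{\left(J \right)} = -2$ ($F{\left(J \right)} = -1 - 1 = -2$)
$V{\left(r \right)} = - 2 r$ ($V{\left(r \right)} = - \frac{r 8}{4} = - \frac{8 r}{4} = - 2 r$)
$\frac{1412 + V{\left(F{\left(7 \right)} \right)}}{1952 + R{\left(-54 \right)}} = \frac{1412 - -4}{1952 + \left(-54\right)^{2}} = \frac{1412 + 4}{1952 + 2916} = \frac{1416}{4868} = 1416 \cdot \frac{1}{4868} = \frac{354}{1217}$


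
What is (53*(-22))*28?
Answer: -32648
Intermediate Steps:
(53*(-22))*28 = -1166*28 = -32648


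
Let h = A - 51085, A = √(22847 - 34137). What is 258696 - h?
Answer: 309781 - I*√11290 ≈ 3.0978e+5 - 106.25*I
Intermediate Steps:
A = I*√11290 (A = √(-11290) = I*√11290 ≈ 106.25*I)
h = -51085 + I*√11290 (h = I*√11290 - 51085 = -51085 + I*√11290 ≈ -51085.0 + 106.25*I)
258696 - h = 258696 - (-51085 + I*√11290) = 258696 + (51085 - I*√11290) = 309781 - I*√11290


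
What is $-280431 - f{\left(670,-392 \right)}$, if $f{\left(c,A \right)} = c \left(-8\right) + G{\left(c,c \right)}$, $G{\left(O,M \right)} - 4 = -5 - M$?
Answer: $-274400$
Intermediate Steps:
$G{\left(O,M \right)} = -1 - M$ ($G{\left(O,M \right)} = 4 - \left(5 + M\right) = -1 - M$)
$f{\left(c,A \right)} = -1 - 9 c$ ($f{\left(c,A \right)} = c \left(-8\right) - \left(1 + c\right) = - 8 c - \left(1 + c\right) = -1 - 9 c$)
$-280431 - f{\left(670,-392 \right)} = -280431 - \left(-1 - 6030\right) = -280431 - -6031 = -280431 + 6031 = -274400$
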